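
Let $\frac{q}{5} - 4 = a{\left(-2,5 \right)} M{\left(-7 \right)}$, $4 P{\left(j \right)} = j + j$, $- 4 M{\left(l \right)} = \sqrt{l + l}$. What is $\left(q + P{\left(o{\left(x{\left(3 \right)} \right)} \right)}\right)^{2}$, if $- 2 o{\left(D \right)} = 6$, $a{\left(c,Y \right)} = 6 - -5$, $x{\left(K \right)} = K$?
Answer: $\frac{\left(74 - 55 i \sqrt{14}\right)^{2}}{16} \approx -2304.6 - 1903.6 i$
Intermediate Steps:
$a{\left(c,Y \right)} = 11$ ($a{\left(c,Y \right)} = 6 + 5 = 11$)
$M{\left(l \right)} = - \frac{\sqrt{2} \sqrt{l}}{4}$ ($M{\left(l \right)} = - \frac{\sqrt{l + l}}{4} = - \frac{\sqrt{2 l}}{4} = - \frac{\sqrt{2} \sqrt{l}}{4}$)
$o{\left(D \right)} = -3$ ($o{\left(D \right)} = \left(- \frac{1}{2}\right) 6 = -3$)
$P{\left(j \right)} = \frac{j}{2}$ ($P{\left(j \right)} = \frac{j + j}{4} = \frac{2 j}{4} = \frac{j}{2}$)
$q = 20 - \frac{55 i \sqrt{14}}{4}$ ($q = 20 + 5 \cdot 11 \left(- \frac{\sqrt{2} \sqrt{-7}}{4}\right) = 20 + 5 \cdot 11 \left(- \frac{\sqrt{2} i \sqrt{7}}{4}\right) = 20 + 5 \cdot 11 \left(- \frac{i \sqrt{14}}{4}\right) = 20 + 5 \left(- \frac{11 i \sqrt{14}}{4}\right) = 20 - \frac{55 i \sqrt{14}}{4} \approx 20.0 - 51.448 i$)
$\left(q + P{\left(o{\left(x{\left(3 \right)} \right)} \right)}\right)^{2} = \left(\left(20 - \frac{55 i \sqrt{14}}{4}\right) + \frac{1}{2} \left(-3\right)\right)^{2} = \left(\left(20 - \frac{55 i \sqrt{14}}{4}\right) - \frac{3}{2}\right)^{2} = \left(\frac{37}{2} - \frac{55 i \sqrt{14}}{4}\right)^{2}$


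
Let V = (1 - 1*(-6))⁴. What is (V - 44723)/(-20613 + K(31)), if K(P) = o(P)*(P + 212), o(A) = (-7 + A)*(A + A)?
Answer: -42322/340971 ≈ -0.12412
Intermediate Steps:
o(A) = 2*A*(-7 + A) (o(A) = (-7 + A)*(2*A) = 2*A*(-7 + A))
V = 2401 (V = (1 + 6)⁴ = 7⁴ = 2401)
K(P) = 2*P*(-7 + P)*(212 + P) (K(P) = (2*P*(-7 + P))*(P + 212) = (2*P*(-7 + P))*(212 + P) = 2*P*(-7 + P)*(212 + P))
(V - 44723)/(-20613 + K(31)) = (2401 - 44723)/(-20613 + 2*31*(-7 + 31)*(212 + 31)) = -42322/(-20613 + 2*31*24*243) = -42322/(-20613 + 361584) = -42322/340971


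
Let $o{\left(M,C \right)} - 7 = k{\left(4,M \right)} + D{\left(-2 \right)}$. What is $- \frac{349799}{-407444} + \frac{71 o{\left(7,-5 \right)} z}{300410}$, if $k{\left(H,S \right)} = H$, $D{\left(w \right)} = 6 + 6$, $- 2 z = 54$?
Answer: $\frac{43559252093}{61200126020} \approx 0.71175$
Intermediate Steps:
$z = -27$ ($z = \left(- \frac{1}{2}\right) 54 = -27$)
$D{\left(w \right)} = 12$
$o{\left(M,C \right)} = 23$ ($o{\left(M,C \right)} = 7 + \left(4 + 12\right) = 7 + 16 = 23$)
$- \frac{349799}{-407444} + \frac{71 o{\left(7,-5 \right)} z}{300410} = - \frac{349799}{-407444} + \frac{71 \cdot 23 \left(-27\right)}{300410} = \left(-349799\right) \left(- \frac{1}{407444}\right) + 1633 \left(-27\right) \frac{1}{300410} = \frac{349799}{407444} - \frac{44091}{300410} = \frac{43559252093}{61200126020}$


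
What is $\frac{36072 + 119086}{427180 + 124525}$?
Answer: $\frac{155158}{551705} \approx 0.28123$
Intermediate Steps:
$\frac{36072 + 119086}{427180 + 124525} = \frac{155158}{551705}$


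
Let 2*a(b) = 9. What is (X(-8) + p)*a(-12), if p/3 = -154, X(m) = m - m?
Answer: -2079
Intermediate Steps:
X(m) = 0
a(b) = 9/2 (a(b) = (1/2)*9 = 9/2)
p = -462 (p = 3*(-154) = -462)
(X(-8) + p)*a(-12) = (0 - 462)*(9/2) = -462*9/2 = -2079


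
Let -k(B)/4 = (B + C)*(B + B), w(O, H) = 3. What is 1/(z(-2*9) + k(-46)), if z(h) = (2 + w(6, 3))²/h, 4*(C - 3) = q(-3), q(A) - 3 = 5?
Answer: -18/271609 ≈ -6.6272e-5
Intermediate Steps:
q(A) = 8 (q(A) = 3 + 5 = 8)
C = 5 (C = 3 + (¼)*8 = 3 + 2 = 5)
k(B) = -8*B*(5 + B) (k(B) = -4*(B + 5)*(B + B) = -4*(5 + B)*2*B = -8*B*(5 + B))
z(h) = 25/h (z(h) = (2 + 3)²/h = 5²/h = 25/h)
1/(z(-2*9) + k(-46)) = 1/(25/((-2*9)) - 8*(-46)*(5 - 46)) = 1/(25/(-18) - 8*(-46)*(-41)) = 1/(25*(-1/18) - 15088) = 1/(-25/18 - 15088) = 1/(-271609/18) = -18/271609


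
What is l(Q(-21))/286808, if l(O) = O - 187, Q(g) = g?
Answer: -26/35851 ≈ -0.00072522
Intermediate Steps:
l(O) = -187 + O
l(Q(-21))/286808 = (-187 - 21)/286808 = -208*1/286808 = -26/35851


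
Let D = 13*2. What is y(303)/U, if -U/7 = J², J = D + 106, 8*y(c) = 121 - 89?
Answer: -1/30492 ≈ -3.2795e-5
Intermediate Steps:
D = 26
y(c) = 4 (y(c) = (121 - 89)/8 = (⅛)*32 = 4)
J = 132 (J = 26 + 106 = 132)
U = -121968 (U = -7*132² = -7*17424 = -121968)
y(303)/U = 4/(-121968) = 4*(-1/121968) = -1/30492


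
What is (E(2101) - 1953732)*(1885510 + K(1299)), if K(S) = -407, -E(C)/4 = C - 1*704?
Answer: -3693520009960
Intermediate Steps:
E(C) = 2816 - 4*C (E(C) = -4*(C - 1*704) = -4*(C - 704) = -4*(-704 + C) = 2816 - 4*C)
(E(2101) - 1953732)*(1885510 + K(1299)) = ((2816 - 4*2101) - 1953732)*(1885510 - 407) = ((2816 - 8404) - 1953732)*1885103 = (-5588 - 1953732)*1885103 = -1959320*1885103 = -3693520009960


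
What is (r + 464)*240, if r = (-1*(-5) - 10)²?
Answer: 117360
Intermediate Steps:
r = 25 (r = (5 - 10)² = (-5)² = 25)
(r + 464)*240 = (25 + 464)*240 = 489*240 = 117360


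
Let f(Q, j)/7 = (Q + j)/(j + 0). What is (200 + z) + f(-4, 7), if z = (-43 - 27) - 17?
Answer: 116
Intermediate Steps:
f(Q, j) = 7*(Q + j)/j (f(Q, j) = 7*((Q + j)/(j + 0)) = 7*((Q + j)/j) = 7*(Q + j)/j)
z = -87 (z = -70 - 17 = -87)
(200 + z) + f(-4, 7) = (200 - 87) + (7 + 7*(-4)/7) = 113 + (7 + 7*(-4)*(1/7)) = 113 + (7 - 4) = 113 + 3 = 116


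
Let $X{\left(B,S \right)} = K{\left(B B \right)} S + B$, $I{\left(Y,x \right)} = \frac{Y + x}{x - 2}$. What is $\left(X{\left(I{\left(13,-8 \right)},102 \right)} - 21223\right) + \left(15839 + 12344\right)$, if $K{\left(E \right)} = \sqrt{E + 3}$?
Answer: $\frac{13919}{2} + 51 \sqrt{13} \approx 7143.4$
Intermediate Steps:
$K{\left(E \right)} = \sqrt{3 + E}$
$I{\left(Y,x \right)} = \frac{Y + x}{-2 + x}$
$X{\left(B,S \right)} = B + S \sqrt{3 + B^{2}}$ ($X{\left(B,S \right)} = \sqrt{3 + B B} S + B = \sqrt{3 + B^{2}} S + B = S \sqrt{3 + B^{2}} + B = B + S \sqrt{3 + B^{2}}$)
$\left(X{\left(I{\left(13,-8 \right)},102 \right)} - 21223\right) + \left(15839 + 12344\right) = \left(\left(\frac{13 - 8}{-2 - 8} + 102 \sqrt{3 + \left(\frac{13 - 8}{-2 - 8}\right)^{2}}\right) - 21223\right) + \left(15839 + 12344\right) = \left(\left(\frac{1}{-10} \cdot 5 + 102 \sqrt{3 + \left(\frac{1}{-10} \cdot 5\right)^{2}}\right) - 21223\right) + 28183 = \left(\left(\left(- \frac{1}{10}\right) 5 + 102 \sqrt{3 + \left(\left(- \frac{1}{10}\right) 5\right)^{2}}\right) - 21223\right) + 28183 = \left(\left(- \frac{1}{2} + 102 \sqrt{3 + \left(- \frac{1}{2}\right)^{2}}\right) - 21223\right) + 28183 = \left(\left(- \frac{1}{2} + 102 \sqrt{3 + \frac{1}{4}}\right) - 21223\right) + 28183 = \left(\left(- \frac{1}{2} + 102 \sqrt{\frac{13}{4}}\right) - 21223\right) + 28183 = \left(\left(- \frac{1}{2} + 102 \frac{\sqrt{13}}{2}\right) - 21223\right) + 28183 = \left(\left(- \frac{1}{2} + 51 \sqrt{13}\right) - 21223\right) + 28183 = \left(- \frac{42447}{2} + 51 \sqrt{13}\right) + 28183 = \frac{13919}{2} + 51 \sqrt{13}$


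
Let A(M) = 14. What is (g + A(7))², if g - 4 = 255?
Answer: 74529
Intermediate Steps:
g = 259 (g = 4 + 255 = 259)
(g + A(7))² = (259 + 14)² = 273² = 74529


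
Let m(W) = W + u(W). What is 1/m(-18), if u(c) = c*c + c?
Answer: 1/288 ≈ 0.0034722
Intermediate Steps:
u(c) = c + c² (u(c) = c² + c = c + c²)
m(W) = W + W*(1 + W)
1/m(-18) = 1/(-18*(2 - 18)) = 1/(-18*(-16)) = 1/288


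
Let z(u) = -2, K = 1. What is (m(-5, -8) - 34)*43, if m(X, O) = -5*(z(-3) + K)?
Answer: -1247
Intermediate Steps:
m(X, O) = 5 (m(X, O) = -5*(-2 + 1) = -5*(-1) = 5)
(m(-5, -8) - 34)*43 = (5 - 34)*43 = -29*43 = -1247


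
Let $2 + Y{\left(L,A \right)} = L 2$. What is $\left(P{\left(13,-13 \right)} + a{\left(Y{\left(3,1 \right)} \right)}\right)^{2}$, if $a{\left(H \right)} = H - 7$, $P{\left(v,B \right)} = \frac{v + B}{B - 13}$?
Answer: $9$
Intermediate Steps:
$P{\left(v,B \right)} = \frac{B + v}{-13 + B}$
$Y{\left(L,A \right)} = -2 + 2 L$ ($Y{\left(L,A \right)} = -2 + L 2 = -2 + 2 L$)
$a{\left(H \right)} = -7 + H$ ($a{\left(H \right)} = H - 7 = -7 + H$)
$\left(P{\left(13,-13 \right)} + a{\left(Y{\left(3,1 \right)} \right)}\right)^{2} = \left(\frac{-13 + 13}{-13 - 13} + \left(-7 + \left(-2 + 2 \cdot 3\right)\right)\right)^{2} = \left(\frac{1}{-26} \cdot 0 + \left(-7 + \left(-2 + 6\right)\right)\right)^{2} = \left(\left(- \frac{1}{26}\right) 0 + \left(-7 + 4\right)\right)^{2} = \left(0 - 3\right)^{2} = \left(-3\right)^{2} = 9$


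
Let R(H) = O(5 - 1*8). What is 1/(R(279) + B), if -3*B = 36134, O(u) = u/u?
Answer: -3/36131 ≈ -8.3031e-5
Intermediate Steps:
O(u) = 1
R(H) = 1
B = -36134/3 (B = -1/3*36134 = -36134/3 ≈ -12045.)
1/(R(279) + B) = 1/(1 - 36134/3) = 1/(-36131/3) = -3/36131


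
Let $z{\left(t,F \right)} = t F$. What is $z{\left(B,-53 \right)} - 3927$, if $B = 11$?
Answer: $-4510$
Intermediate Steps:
$z{\left(t,F \right)} = F t$
$z{\left(B,-53 \right)} - 3927 = \left(-53\right) 11 - 3927 = -583 - 3927 = -4510$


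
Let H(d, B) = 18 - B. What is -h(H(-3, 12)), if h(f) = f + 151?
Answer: -157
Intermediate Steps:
h(f) = 151 + f
-h(H(-3, 12)) = -(151 + (18 - 1*12)) = -(151 + (18 - 12)) = -(151 + 6) = -1*157 = -157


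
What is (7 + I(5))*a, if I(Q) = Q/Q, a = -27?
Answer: -216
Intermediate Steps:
I(Q) = 1
(7 + I(5))*a = (7 + 1)*(-27) = 8*(-27) = -216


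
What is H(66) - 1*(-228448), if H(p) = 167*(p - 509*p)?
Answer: -5370728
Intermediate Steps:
H(p) = -84836*p (H(p) = 167*(-508*p) = -84836*p)
H(66) - 1*(-228448) = -84836*66 - 1*(-228448) = -5599176 + 228448 = -5370728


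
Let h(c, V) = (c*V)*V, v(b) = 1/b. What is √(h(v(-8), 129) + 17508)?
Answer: √246846/4 ≈ 124.21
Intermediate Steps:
h(c, V) = c*V² (h(c, V) = (V*c)*V = c*V²)
√(h(v(-8), 129) + 17508) = √(129²/(-8) + 17508) = √(-⅛*16641 + 17508) = √(-16641/8 + 17508) = √(123423/8) = √246846/4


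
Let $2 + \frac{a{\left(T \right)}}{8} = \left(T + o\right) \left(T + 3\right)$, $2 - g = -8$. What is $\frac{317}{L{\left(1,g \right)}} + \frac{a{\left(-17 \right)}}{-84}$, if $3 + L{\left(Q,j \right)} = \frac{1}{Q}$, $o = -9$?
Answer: $- \frac{8105}{42} \approx -192.98$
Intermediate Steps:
$g = 10$ ($g = 2 - -8 = 2 + 8 = 10$)
$a{\left(T \right)} = -16 + 8 \left(-9 + T\right) \left(3 + T\right)$ ($a{\left(T \right)} = -16 + 8 \left(T - 9\right) \left(T + 3\right) = -16 + 8 \left(-9 + T\right) \left(3 + T\right)$)
$L{\left(Q,j \right)} = -3 + \frac{1}{Q}$
$\frac{317}{L{\left(1,g \right)}} + \frac{a{\left(-17 \right)}}{-84} = \frac{317}{-3 + 1^{-1}} + \frac{-232 - -816 + 8 \left(-17\right)^{2}}{-84} = \frac{317}{-3 + 1} + \left(-232 + 816 + 8 \cdot 289\right) \left(- \frac{1}{84}\right) = \frac{317}{-2} + \left(-232 + 816 + 2312\right) \left(- \frac{1}{84}\right) = 317 \left(- \frac{1}{2}\right) + 2896 \left(- \frac{1}{84}\right) = - \frac{317}{2} - \frac{724}{21} = - \frac{8105}{42}$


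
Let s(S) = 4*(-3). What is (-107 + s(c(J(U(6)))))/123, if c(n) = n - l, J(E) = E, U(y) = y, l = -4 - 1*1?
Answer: -119/123 ≈ -0.96748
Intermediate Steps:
l = -5 (l = -4 - 1 = -5)
c(n) = 5 + n (c(n) = n - 1*(-5) = n + 5 = 5 + n)
s(S) = -12
(-107 + s(c(J(U(6)))))/123 = (-107 - 12)/123 = -119*1/123 = -119/123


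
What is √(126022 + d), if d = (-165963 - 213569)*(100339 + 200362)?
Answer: 27*I*√156550790 ≈ 3.3782e+5*I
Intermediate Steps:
d = -114125651932 (d = -379532*300701 = -114125651932)
√(126022 + d) = √(126022 - 114125651932) = √(-114125525910) = 27*I*√156550790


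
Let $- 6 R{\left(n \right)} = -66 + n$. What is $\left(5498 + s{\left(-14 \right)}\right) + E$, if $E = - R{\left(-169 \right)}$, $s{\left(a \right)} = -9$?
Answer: $\frac{32699}{6} \approx 5449.8$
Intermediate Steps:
$R{\left(n \right)} = 11 - \frac{n}{6}$ ($R{\left(n \right)} = - \frac{-66 + n}{6} = 11 - \frac{n}{6}$)
$E = - \frac{235}{6}$ ($E = - (11 - - \frac{169}{6}) = - (11 + \frac{169}{6}) = \left(-1\right) \frac{235}{6} = - \frac{235}{6} \approx -39.167$)
$\left(5498 + s{\left(-14 \right)}\right) + E = \left(5498 - 9\right) - \frac{235}{6} = 5489 - \frac{235}{6} = \frac{32699}{6}$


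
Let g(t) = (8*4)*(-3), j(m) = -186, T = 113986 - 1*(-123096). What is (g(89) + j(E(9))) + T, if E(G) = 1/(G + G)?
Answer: 236800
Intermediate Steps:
E(G) = 1/(2*G)
T = 237082 (T = 113986 + 123096 = 237082)
g(t) = -96 (g(t) = 32*(-3) = -96)
(g(89) + j(E(9))) + T = (-96 - 186) + 237082 = -282 + 237082 = 236800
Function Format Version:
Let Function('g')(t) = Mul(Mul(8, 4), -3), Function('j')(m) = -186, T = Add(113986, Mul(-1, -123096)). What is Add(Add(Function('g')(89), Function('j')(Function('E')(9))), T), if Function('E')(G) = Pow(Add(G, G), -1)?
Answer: 236800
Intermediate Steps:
Function('E')(G) = Mul(Rational(1, 2), Pow(G, -1)) (Function('E')(G) = Pow(Mul(2, G), -1) = Mul(Rational(1, 2), Pow(G, -1)))
T = 237082 (T = Add(113986, 123096) = 237082)
Function('g')(t) = -96 (Function('g')(t) = Mul(32, -3) = -96)
Add(Add(Function('g')(89), Function('j')(Function('E')(9))), T) = Add(Add(-96, -186), 237082) = Add(-282, 237082) = 236800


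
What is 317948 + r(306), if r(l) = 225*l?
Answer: 386798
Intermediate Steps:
317948 + r(306) = 317948 + 225*306 = 317948 + 68850 = 386798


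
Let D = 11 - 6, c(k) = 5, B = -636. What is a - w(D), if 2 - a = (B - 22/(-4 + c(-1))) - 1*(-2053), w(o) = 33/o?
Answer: -6998/5 ≈ -1399.6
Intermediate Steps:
D = 5
a = -1393 (a = 2 - ((-636 - 22/(-4 + 5)) - 1*(-2053)) = 2 - ((-636 - 22/1) + 2053) = 2 - ((-636 - 22*1) + 2053) = 2 - ((-636 - 22) + 2053) = 2 - (-658 + 2053) = 2 - 1*1395 = 2 - 1395 = -1393)
a - w(D) = -1393 - 33/5 = -6998/5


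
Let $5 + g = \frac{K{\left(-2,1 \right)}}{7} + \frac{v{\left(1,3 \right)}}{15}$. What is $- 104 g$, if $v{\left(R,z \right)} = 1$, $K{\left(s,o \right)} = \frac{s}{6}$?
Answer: $\frac{54392}{105} \approx 518.02$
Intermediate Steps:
$K{\left(s,o \right)} = \frac{s}{6}$ ($K{\left(s,o \right)} = s \frac{1}{6} = \frac{s}{6}$)
$g = - \frac{523}{105}$ ($g = -5 + \left(\frac{\frac{1}{6} \left(-2\right)}{7} + 1 \cdot \frac{1}{15}\right) = -5 + \left(\left(- \frac{1}{3}\right) \frac{1}{7} + 1 \cdot \frac{1}{15}\right) = -5 + \left(- \frac{1}{21} + \frac{1}{15}\right) = -5 + \frac{2}{105} = - \frac{523}{105} \approx -4.9809$)
$- 104 g = \left(-104\right) \left(- \frac{523}{105}\right) = \frac{54392}{105}$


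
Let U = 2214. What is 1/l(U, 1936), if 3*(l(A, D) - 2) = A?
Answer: 1/740 ≈ 0.0013514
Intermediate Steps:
l(A, D) = 2 + A/3
1/l(U, 1936) = 1/(2 + (⅓)*2214) = 1/(2 + 738) = 1/740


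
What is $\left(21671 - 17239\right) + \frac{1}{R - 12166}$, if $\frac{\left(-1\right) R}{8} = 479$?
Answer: $\frac{70903135}{15998} \approx 4432.0$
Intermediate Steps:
$R = -3832$ ($R = \left(-8\right) 479 = -3832$)
$\left(21671 - 17239\right) + \frac{1}{R - 12166} = \left(21671 - 17239\right) + \frac{1}{-3832 - 12166} = 4432 + \frac{1}{-15998} = 4432 - \frac{1}{15998} = \frac{70903135}{15998}$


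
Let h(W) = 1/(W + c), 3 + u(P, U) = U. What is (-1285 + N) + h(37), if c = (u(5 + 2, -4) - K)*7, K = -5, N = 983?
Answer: -6945/23 ≈ -301.96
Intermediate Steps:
u(P, U) = -3 + U
c = -14 (c = ((-3 - 4) - 1*(-5))*7 = (-7 + 5)*7 = -2*7 = -14)
h(W) = 1/(-14 + W) (h(W) = 1/(W - 14) = 1/(-14 + W))
(-1285 + N) + h(37) = (-1285 + 983) + 1/(-14 + 37) = -302 + 1/23 = -6945/23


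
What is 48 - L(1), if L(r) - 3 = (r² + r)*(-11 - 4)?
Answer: 75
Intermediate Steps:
L(r) = 3 - 15*r - 15*r² (L(r) = 3 + (r² + r)*(-11 - 4) = 3 + (r + r²)*(-15) = 3 + (-15*r - 15*r²) = 3 - 15*r - 15*r²)
48 - L(1) = 48 - (3 - 15*1 - 15*1²) = 48 - (3 - 15 - 15*1) = 48 - (3 - 15 - 15) = 48 - 1*(-27) = 48 + 27 = 75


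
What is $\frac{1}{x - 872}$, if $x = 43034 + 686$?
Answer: $\frac{1}{42848} \approx 2.3338 \cdot 10^{-5}$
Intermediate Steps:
$x = 43720$
$\frac{1}{x - 872} = \frac{1}{43720 - 872} = \frac{1}{42848}$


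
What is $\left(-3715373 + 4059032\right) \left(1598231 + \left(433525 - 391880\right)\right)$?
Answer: $563558146284$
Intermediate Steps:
$\left(-3715373 + 4059032\right) \left(1598231 + \left(433525 - 391880\right)\right) = 343659 \left(1598231 + 41645\right) = 343659 \cdot 1639876 = 563558146284$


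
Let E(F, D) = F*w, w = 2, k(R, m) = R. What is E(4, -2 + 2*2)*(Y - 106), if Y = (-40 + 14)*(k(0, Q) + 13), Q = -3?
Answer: -3552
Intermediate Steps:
E(F, D) = 2*F (E(F, D) = F*2 = 2*F)
Y = -338 (Y = (-40 + 14)*(0 + 13) = -26*13 = -338)
E(4, -2 + 2*2)*(Y - 106) = (2*4)*(-338 - 106) = 8*(-444) = -3552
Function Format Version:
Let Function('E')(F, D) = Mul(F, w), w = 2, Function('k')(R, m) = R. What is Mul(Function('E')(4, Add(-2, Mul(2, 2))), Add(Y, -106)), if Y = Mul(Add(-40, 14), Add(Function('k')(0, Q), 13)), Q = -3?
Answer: -3552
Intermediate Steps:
Function('E')(F, D) = Mul(2, F) (Function('E')(F, D) = Mul(F, 2) = Mul(2, F))
Y = -338 (Y = Mul(Add(-40, 14), Add(0, 13)) = Mul(-26, 13) = -338)
Mul(Function('E')(4, Add(-2, Mul(2, 2))), Add(Y, -106)) = Mul(Mul(2, 4), Add(-338, -106)) = Mul(8, -444) = -3552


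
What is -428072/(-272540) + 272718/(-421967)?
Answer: 26576423476/28750721545 ≈ 0.92437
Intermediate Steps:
-428072/(-272540) + 272718/(-421967) = -428072*(-1/272540) + 272718*(-1/421967) = 107018/68135 - 272718/421967 = 26576423476/28750721545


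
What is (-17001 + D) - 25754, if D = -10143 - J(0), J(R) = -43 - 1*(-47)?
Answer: -52902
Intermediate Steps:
J(R) = 4 (J(R) = -43 + 47 = 4)
D = -10147 (D = -10143 - 1*4 = -10143 - 4 = -10147)
(-17001 + D) - 25754 = (-17001 - 10147) - 25754 = -27148 - 25754 = -52902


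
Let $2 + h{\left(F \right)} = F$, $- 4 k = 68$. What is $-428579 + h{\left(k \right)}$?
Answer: $-428598$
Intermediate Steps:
$k = -17$ ($k = \left(- \frac{1}{4}\right) 68 = -17$)
$h{\left(F \right)} = -2 + F$
$-428579 + h{\left(k \right)} = -428579 - 19 = -428598$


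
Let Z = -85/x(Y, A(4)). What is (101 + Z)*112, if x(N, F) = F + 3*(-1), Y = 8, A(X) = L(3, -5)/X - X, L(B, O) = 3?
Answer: 64176/5 ≈ 12835.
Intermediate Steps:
A(X) = -X + 3/X (A(X) = 3/X - X = -X + 3/X)
x(N, F) = -3 + F (x(N, F) = F - 3 = -3 + F)
Z = 68/5 (Z = -85/(-3 + (-1*4 + 3/4)) = -85/(-3 + (-4 + 3*(1/4))) = -85/(-3 + (-4 + 3/4)) = -85/(-3 - 13/4) = -85/(-25/4) = -85*(-4/25) = 68/5 ≈ 13.600)
(101 + Z)*112 = (101 + 68/5)*112 = (573/5)*112 = 64176/5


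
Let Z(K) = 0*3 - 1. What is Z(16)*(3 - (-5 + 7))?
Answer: -1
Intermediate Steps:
Z(K) = -1 (Z(K) = 0 - 1 = -1)
Z(16)*(3 - (-5 + 7)) = -(3 - (-5 + 7)) = -(3 - 1*2) = -(3 - 2) = -1*1 = -1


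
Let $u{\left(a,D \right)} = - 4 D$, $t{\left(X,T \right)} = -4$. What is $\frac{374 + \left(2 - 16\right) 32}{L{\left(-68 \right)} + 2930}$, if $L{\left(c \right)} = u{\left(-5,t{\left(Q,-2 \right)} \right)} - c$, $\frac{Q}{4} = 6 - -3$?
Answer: $- \frac{37}{1507} \approx -0.024552$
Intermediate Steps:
$Q = 36$ ($Q = 4 \left(6 - -3\right) = 4 \left(6 + 3\right) = 4 \cdot 9 = 36$)
$L{\left(c \right)} = 16 - c$ ($L{\left(c \right)} = \left(-4\right) \left(-4\right) - c = 16 - c$)
$\frac{374 + \left(2 - 16\right) 32}{L{\left(-68 \right)} + 2930} = \frac{374 + \left(2 - 16\right) 32}{\left(16 - -68\right) + 2930} = \frac{374 - 448}{\left(16 + 68\right) + 2930} = \frac{374 - 448}{84 + 2930} = - \frac{74}{3014} = \left(-74\right) \frac{1}{3014} = - \frac{37}{1507}$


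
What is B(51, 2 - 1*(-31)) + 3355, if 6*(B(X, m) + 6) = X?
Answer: 6715/2 ≈ 3357.5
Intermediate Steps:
B(X, m) = -6 + X/6
B(51, 2 - 1*(-31)) + 3355 = (-6 + (⅙)*51) + 3355 = (-6 + 17/2) + 3355 = 5/2 + 3355 = 6715/2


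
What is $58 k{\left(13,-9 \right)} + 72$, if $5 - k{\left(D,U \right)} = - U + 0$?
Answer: $-160$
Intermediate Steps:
$k{\left(D,U \right)} = 5 + U$ ($k{\left(D,U \right)} = 5 - \left(- U + 0\right) = 5 - - U = 5 + U$)
$58 k{\left(13,-9 \right)} + 72 = 58 \left(5 - 9\right) + 72 = 58 \left(-4\right) + 72 = -232 + 72 = -160$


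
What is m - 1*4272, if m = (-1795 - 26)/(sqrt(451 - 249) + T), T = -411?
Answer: -720019137/168719 + 1821*sqrt(202)/168719 ≈ -4267.4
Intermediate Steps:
m = -1821/(-411 + sqrt(202)) (m = (-1795 - 26)/(sqrt(451 - 249) - 411) = -1821/(sqrt(202) - 411) = -1821/(-411 + sqrt(202)) ≈ 4.5894)
m - 1*4272 = (748431/168719 + 1821*sqrt(202)/168719) - 1*4272 = (748431/168719 + 1821*sqrt(202)/168719) - 4272 = -720019137/168719 + 1821*sqrt(202)/168719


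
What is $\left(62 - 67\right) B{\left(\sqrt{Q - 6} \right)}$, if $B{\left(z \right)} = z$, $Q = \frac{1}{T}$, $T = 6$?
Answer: $- \frac{5 i \sqrt{210}}{6} \approx - 12.076 i$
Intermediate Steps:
$Q = \frac{1}{6} \approx 0.16667$
$\left(62 - 67\right) B{\left(\sqrt{Q - 6} \right)} = \left(62 - 67\right) \sqrt{\frac{1}{6} - 6} = - 5 \sqrt{- \frac{35}{6}} = - 5 \frac{i \sqrt{210}}{6} = - \frac{5 i \sqrt{210}}{6}$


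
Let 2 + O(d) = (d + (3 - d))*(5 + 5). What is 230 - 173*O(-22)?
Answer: -4614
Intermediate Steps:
O(d) = 28 (O(d) = -2 + (d + (3 - d))*(5 + 5) = -2 + 3*10 = -2 + 30 = 28)
230 - 173*O(-22) = 230 - 173*28 = 230 - 4844 = -4614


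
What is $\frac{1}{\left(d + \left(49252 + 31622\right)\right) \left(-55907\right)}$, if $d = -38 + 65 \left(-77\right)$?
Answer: $- \frac{1}{4239483717} \approx -2.3588 \cdot 10^{-10}$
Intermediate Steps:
$d = -5043$ ($d = -38 - 5005 = -5043$)
$\frac{1}{\left(d + \left(49252 + 31622\right)\right) \left(-55907\right)} = \frac{1}{\left(-5043 + \left(49252 + 31622\right)\right) \left(-55907\right)} = \frac{1}{-5043 + 80874} \left(- \frac{1}{55907}\right) = \frac{1}{75831} \left(- \frac{1}{55907}\right) = - \frac{1}{4239483717}$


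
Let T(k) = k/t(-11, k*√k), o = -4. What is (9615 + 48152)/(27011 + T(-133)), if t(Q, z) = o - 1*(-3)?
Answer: 57767/27144 ≈ 2.1282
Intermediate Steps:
t(Q, z) = -1 (t(Q, z) = -4 - 1*(-3) = -4 + 3 = -1)
T(k) = -k (T(k) = k/(-1) = k*(-1) = -k)
(9615 + 48152)/(27011 + T(-133)) = (9615 + 48152)/(27011 - 1*(-133)) = 57767/(27011 + 133) = 57767/27144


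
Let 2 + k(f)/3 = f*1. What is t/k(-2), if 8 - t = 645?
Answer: 637/12 ≈ 53.083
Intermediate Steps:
k(f) = -6 + 3*f (k(f) = -6 + 3*(f*1) = -6 + 3*f)
t = -637 (t = 8 - 1*645 = 8 - 645 = -637)
t/k(-2) = -637/(-6 + 3*(-2)) = -637/(-6 - 6) = -637/(-12) = -637*(-1/12) = 637/12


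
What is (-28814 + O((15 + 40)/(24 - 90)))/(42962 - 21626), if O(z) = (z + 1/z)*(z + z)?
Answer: -518591/384048 ≈ -1.3503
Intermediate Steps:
O(z) = 2*z*(z + 1/z) (O(z) = (z + 1/z)*(2*z) = 2*z*(z + 1/z))
(-28814 + O((15 + 40)/(24 - 90)))/(42962 - 21626) = (-28814 + (2 + 2*((15 + 40)/(24 - 90))**2))/(42962 - 21626) = (-28814 + (2 + 2*(55/(-66))**2))/21336 = (-28814 + (2 + 2*(55*(-1/66))**2))*(1/21336) = (-28814 + (2 + 2*(-5/6)**2))*(1/21336) = (-28814 + (2 + 2*(25/36)))*(1/21336) = (-28814 + (2 + 25/18))*(1/21336) = (-28814 + 61/18)*(1/21336) = -518591/18*1/21336 = -518591/384048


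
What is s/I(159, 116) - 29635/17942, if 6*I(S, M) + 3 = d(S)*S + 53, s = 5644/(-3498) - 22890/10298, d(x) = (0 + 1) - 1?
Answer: -2843864536211/1346487442850 ≈ -2.1121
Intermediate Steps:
d(x) = 0 (d(x) = 1 - 1 = 0)
s = -34547783/9005601 (s = 5644*(-1/3498) - 22890*1/10298 = -2822/1749 - 11445/5149 = -34547783/9005601 ≈ -3.8363)
I(S, M) = 25/3 (I(S, M) = -½ + (0*S + 53)/6 = -½ + (0 + 53)/6 = -½ + (⅙)*53 = -½ + 53/6 = 25/3)
s/I(159, 116) - 29635/17942 = -34547783/(9005601*25/3) - 29635/17942 = -34547783/9005601*3/25 - 29635*1/17942 = -34547783/75046675 - 29635/17942 = -2843864536211/1346487442850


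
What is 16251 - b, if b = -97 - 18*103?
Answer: 18202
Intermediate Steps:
b = -1951 (b = -97 - 1854 = -1951)
16251 - b = 16251 - 1*(-1951) = 16251 + 1951 = 18202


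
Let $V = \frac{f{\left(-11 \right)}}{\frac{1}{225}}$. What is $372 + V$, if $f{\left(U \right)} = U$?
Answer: $-2103$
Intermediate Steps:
$V = -2475$ ($V = - \frac{11}{\frac{1}{225}} = - 11 \frac{1}{\frac{1}{225}} = \left(-11\right) 225 = -2475$)
$372 + V = 372 - 2475 = -2103$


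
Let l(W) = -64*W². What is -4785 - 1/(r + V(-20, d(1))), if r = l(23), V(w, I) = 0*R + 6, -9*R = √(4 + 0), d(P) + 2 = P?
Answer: -161972249/33850 ≈ -4785.0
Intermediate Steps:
d(P) = -2 + P
R = -2/9 (R = -√(4 + 0)/9 = -√4/9 = -⅑*2 = -2/9 ≈ -0.22222)
V(w, I) = 6 (V(w, I) = 0*(-2/9) + 6 = 0 + 6 = 6)
r = -33856 (r = -64*23² = -64*529 = -33856)
-4785 - 1/(r + V(-20, d(1))) = -4785 - 1/(-33856 + 6) = -4785 - 1/(-33850) = -4785 - 1*(-1/33850) = -4785 + 1/33850 = -161972249/33850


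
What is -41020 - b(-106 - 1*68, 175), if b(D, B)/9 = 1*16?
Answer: -41164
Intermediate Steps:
b(D, B) = 144 (b(D, B) = 9*(1*16) = 9*16 = 144)
-41020 - b(-106 - 1*68, 175) = -41020 - 1*144 = -41020 - 144 = -41164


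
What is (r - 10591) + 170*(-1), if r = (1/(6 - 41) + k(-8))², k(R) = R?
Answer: -13103264/1225 ≈ -10697.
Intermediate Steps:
r = 78961/1225 (r = (1/(6 - 41) - 8)² = (1/(-35) - 8)² = (-1/35 - 8)² = (-281/35)² = 78961/1225 ≈ 64.458)
(r - 10591) + 170*(-1) = (78961/1225 - 10591) + 170*(-1) = -12895014/1225 - 170 = -13103264/1225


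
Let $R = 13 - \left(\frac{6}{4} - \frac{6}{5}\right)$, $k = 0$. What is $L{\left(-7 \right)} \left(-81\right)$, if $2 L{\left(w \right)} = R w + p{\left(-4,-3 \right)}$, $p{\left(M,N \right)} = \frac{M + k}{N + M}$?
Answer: $\frac{500823}{140} \approx 3577.3$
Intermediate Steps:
$p{\left(M,N \right)} = \frac{M}{M + N}$ ($p{\left(M,N \right)} = \frac{M + 0}{N + M} = \frac{M}{M + N}$)
$R = \frac{127}{10}$ ($R = 13 - \left(6 \cdot \frac{1}{4} - \frac{6}{5}\right) = 13 - \left(\frac{3}{2} - \frac{6}{5}\right) = 13 - \frac{3}{10} = \frac{127}{10} \approx 12.7$)
$L{\left(w \right)} = \frac{2}{7} + \frac{127 w}{20}$ ($L{\left(w \right)} = \frac{\frac{127 w}{10} - \frac{4}{-4 - 3}}{2} = \frac{\frac{127 w}{10} - \frac{4}{-7}}{2} = \frac{\frac{127 w}{10} - - \frac{4}{7}}{2} = \frac{\frac{127 w}{10} + \frac{4}{7}}{2} = \frac{\frac{4}{7} + \frac{127 w}{10}}{2} = \frac{2}{7} + \frac{127 w}{20}$)
$L{\left(-7 \right)} \left(-81\right) = \left(\frac{2}{7} + \frac{127}{20} \left(-7\right)\right) \left(-81\right) = \left(\frac{2}{7} - \frac{889}{20}\right) \left(-81\right) = \left(- \frac{6183}{140}\right) \left(-81\right) = \frac{500823}{140}$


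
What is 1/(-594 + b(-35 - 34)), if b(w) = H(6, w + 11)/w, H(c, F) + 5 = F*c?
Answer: -69/40633 ≈ -0.0016981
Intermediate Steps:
H(c, F) = -5 + F*c
b(w) = (61 + 6*w)/w (b(w) = (-5 + (w + 11)*6)/w = (-5 + (11 + w)*6)/w = (-5 + (66 + 6*w))/w = (61 + 6*w)/w)
1/(-594 + b(-35 - 34)) = 1/(-594 + (6 + 61/(-35 - 34))) = 1/(-594 + (6 + 61/(-69))) = 1/(-594 + (6 + 61*(-1/69))) = 1/(-594 + (6 - 61/69)) = 1/(-594 + 353/69) = 1/(-40633/69) = -69/40633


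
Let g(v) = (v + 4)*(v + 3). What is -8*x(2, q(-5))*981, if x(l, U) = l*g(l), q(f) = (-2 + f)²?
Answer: -470880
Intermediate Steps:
g(v) = (3 + v)*(4 + v) (g(v) = (4 + v)*(3 + v) = (3 + v)*(4 + v))
x(l, U) = l*(12 + l² + 7*l)
-8*x(2, q(-5))*981 = -16*(12 + 2² + 7*2)*981 = -16*(12 + 4 + 14)*981 = -16*30*981 = -8*60*981 = -480*981 = -470880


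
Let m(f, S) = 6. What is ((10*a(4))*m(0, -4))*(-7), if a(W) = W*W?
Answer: -6720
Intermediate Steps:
a(W) = W²
((10*a(4))*m(0, -4))*(-7) = ((10*4²)*6)*(-7) = ((10*16)*6)*(-7) = (160*6)*(-7) = 960*(-7) = -6720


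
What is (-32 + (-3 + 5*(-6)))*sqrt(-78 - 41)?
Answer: -65*I*sqrt(119) ≈ -709.07*I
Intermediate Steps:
(-32 + (-3 + 5*(-6)))*sqrt(-78 - 41) = (-32 + (-3 - 30))*sqrt(-119) = (-32 - 33)*(I*sqrt(119)) = -65*I*sqrt(119)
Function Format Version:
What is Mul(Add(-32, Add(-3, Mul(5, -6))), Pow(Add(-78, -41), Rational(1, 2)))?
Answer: Mul(-65, I, Pow(119, Rational(1, 2))) ≈ Mul(-709.07, I)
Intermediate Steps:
Mul(Add(-32, Add(-3, Mul(5, -6))), Pow(Add(-78, -41), Rational(1, 2))) = Mul(Add(-32, Add(-3, -30)), Pow(-119, Rational(1, 2))) = Mul(Add(-32, -33), Mul(I, Pow(119, Rational(1, 2)))) = Mul(-65, Mul(I, Pow(119, Rational(1, 2)))) = Mul(-65, I, Pow(119, Rational(1, 2)))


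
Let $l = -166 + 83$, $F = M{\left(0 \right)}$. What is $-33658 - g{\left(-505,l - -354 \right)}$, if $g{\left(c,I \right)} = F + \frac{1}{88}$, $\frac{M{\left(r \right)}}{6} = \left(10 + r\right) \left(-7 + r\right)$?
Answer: $- \frac{2924945}{88} \approx -33238.0$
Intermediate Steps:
$M{\left(r \right)} = 6 \left(-7 + r\right) \left(10 + r\right)$ ($M{\left(r \right)} = 6 \left(10 + r\right) \left(-7 + r\right) = 6 \left(-7 + r\right) \left(10 + r\right)$)
$F = -420$ ($F = -420 + 6 \cdot 0^{2} + 18 \cdot 0 = -420 + 6 \cdot 0 + 0 = -420 + 0 + 0 = -420$)
$l = -83$
$g{\left(c,I \right)} = - \frac{36959}{88}$ ($g{\left(c,I \right)} = -420 + \frac{1}{88} = - \frac{36959}{88}$)
$-33658 - g{\left(-505,l - -354 \right)} = -33658 - - \frac{36959}{88} = -33658 + \frac{36959}{88} = - \frac{2924945}{88}$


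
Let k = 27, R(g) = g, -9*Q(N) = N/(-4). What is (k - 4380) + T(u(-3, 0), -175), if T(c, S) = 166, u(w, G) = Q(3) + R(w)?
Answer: -4187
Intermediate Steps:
Q(N) = N/36 (Q(N) = -N/(9*(-4)) = -N*(-1)/(9*4) = -(-1)*N/36 = N/36)
u(w, G) = 1/12 + w (u(w, G) = (1/36)*3 + w = 1/12 + w)
(k - 4380) + T(u(-3, 0), -175) = (27 - 4380) + 166 = -4353 + 166 = -4187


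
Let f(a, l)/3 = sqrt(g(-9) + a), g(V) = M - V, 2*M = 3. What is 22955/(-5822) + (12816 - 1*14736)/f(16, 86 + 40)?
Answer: -22955/5822 - 640*sqrt(106)/53 ≈ -128.27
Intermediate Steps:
M = 3/2 (M = (1/2)*3 = 3/2 ≈ 1.5000)
g(V) = 3/2 - V
f(a, l) = 3*sqrt(21/2 + a) (f(a, l) = 3*sqrt((3/2 - 1*(-9)) + a) = 3*sqrt((3/2 + 9) + a) = 3*sqrt(21/2 + a))
22955/(-5822) + (12816 - 1*14736)/f(16, 86 + 40) = 22955/(-5822) + (12816 - 1*14736)/((3*sqrt(42 + 4*16)/2)) = 22955*(-1/5822) + (12816 - 14736)/((3*sqrt(42 + 64)/2)) = -22955/5822 - 1920*sqrt(106)/159 = -22955/5822 - 640*sqrt(106)/53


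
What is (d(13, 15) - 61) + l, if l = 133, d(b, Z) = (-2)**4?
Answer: 88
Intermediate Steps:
d(b, Z) = 16
(d(13, 15) - 61) + l = (16 - 61) + 133 = -45 + 133 = 88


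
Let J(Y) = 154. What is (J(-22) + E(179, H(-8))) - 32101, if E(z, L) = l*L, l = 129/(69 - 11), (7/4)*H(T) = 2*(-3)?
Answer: -6486789/203 ≈ -31955.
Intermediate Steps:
H(T) = -24/7 (H(T) = 4*(2*(-3))/7 = (4/7)*(-6) = -24/7)
l = 129/58 ≈ 2.2241
E(z, L) = 129*L/58
(J(-22) + E(179, H(-8))) - 32101 = (154 + (129/58)*(-24/7)) - 32101 = (154 - 1548/203) - 32101 = 29714/203 - 32101 = -6486789/203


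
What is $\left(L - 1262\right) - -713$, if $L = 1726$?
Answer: $1177$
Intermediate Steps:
$\left(L - 1262\right) - -713 = \left(1726 - 1262\right) - -713 = 464 + \left(-680 + 1393\right) = 464 + 713 = 1177$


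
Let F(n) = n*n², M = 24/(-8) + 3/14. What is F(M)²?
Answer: 3518743761/7529536 ≈ 467.33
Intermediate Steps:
M = -39/14 (M = 24*(-⅛) + 3*(1/14) = -3 + 3/14 = -39/14 ≈ -2.7857)
F(n) = n³
F(M)² = ((-39/14)³)² = (-59319/2744)² = 3518743761/7529536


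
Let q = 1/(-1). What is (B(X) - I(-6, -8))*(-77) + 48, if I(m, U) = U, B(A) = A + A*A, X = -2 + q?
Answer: -1030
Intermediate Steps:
q = -1
X = -3 (X = -2 - 1 = -3)
B(A) = A + A**2
(B(X) - I(-6, -8))*(-77) + 48 = (-3*(1 - 3) - 1*(-8))*(-77) + 48 = (-3*(-2) + 8)*(-77) + 48 = (6 + 8)*(-77) + 48 = 14*(-77) + 48 = -1078 + 48 = -1030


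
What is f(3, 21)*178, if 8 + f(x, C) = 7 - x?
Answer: -712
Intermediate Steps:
f(x, C) = -1 - x (f(x, C) = -8 + (7 - x) = -1 - x)
f(3, 21)*178 = (-1 - 1*3)*178 = (-1 - 3)*178 = -4*178 = -712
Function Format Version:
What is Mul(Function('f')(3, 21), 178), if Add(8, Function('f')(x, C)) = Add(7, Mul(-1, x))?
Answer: -712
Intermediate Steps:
Function('f')(x, C) = Add(-1, Mul(-1, x)) (Function('f')(x, C) = Add(-8, Add(7, Mul(-1, x))) = Add(-1, Mul(-1, x)))
Mul(Function('f')(3, 21), 178) = Mul(Add(-1, Mul(-1, 3)), 178) = Mul(Add(-1, -3), 178) = Mul(-4, 178) = -712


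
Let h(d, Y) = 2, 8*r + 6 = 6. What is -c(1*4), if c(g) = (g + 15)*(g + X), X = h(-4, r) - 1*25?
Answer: 361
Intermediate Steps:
r = 0 (r = -¾ + (⅛)*6 = -¾ + ¾ = 0)
X = -23 (X = 2 - 1*25 = 2 - 25 = -23)
c(g) = (-23 + g)*(15 + g) (c(g) = (g + 15)*(g - 23) = (15 + g)*(-23 + g) = (-23 + g)*(15 + g))
-c(1*4) = -(-345 + (1*4)² - 8*4) = -(-345 + 4² - 8*4) = -(-345 + 16 - 32) = -1*(-361) = 361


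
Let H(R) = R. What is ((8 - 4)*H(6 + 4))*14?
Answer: 560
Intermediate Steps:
((8 - 4)*H(6 + 4))*14 = ((8 - 4)*(6 + 4))*14 = (4*10)*14 = 40*14 = 560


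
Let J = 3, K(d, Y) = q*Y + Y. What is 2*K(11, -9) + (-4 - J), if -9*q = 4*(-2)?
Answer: -41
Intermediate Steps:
q = 8/9 (q = -4*(-2)/9 = -⅑*(-8) = 8/9 ≈ 0.88889)
K(d, Y) = 17*Y/9 (K(d, Y) = 8*Y/9 + Y = 17*Y/9)
2*K(11, -9) + (-4 - J) = 2*((17/9)*(-9)) + (-4 - 1*3) = 2*(-17) + (-4 - 3) = -34 - 7 = -41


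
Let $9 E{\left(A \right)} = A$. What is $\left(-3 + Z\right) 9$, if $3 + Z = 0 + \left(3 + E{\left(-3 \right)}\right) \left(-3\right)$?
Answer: $-126$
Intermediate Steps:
$E{\left(A \right)} = \frac{A}{9}$
$Z = -11$ ($Z = -3 + \left(0 + \left(3 + \frac{1}{9} \left(-3\right)\right) \left(-3\right)\right) = -3 + \left(0 + \left(3 - \frac{1}{3}\right) \left(-3\right)\right) = -3 + \left(0 + \frac{8}{3} \left(-3\right)\right) = -3 + \left(0 - 8\right) = -3 - 8 = -11$)
$\left(-3 + Z\right) 9 = \left(-3 - 11\right) 9 = \left(-14\right) 9 = -126$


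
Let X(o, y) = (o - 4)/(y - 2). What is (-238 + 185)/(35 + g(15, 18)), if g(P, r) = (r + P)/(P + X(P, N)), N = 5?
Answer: -2968/2059 ≈ -1.4415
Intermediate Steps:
X(o, y) = (-4 + o)/(-2 + y)
g(P, r) = (P + r)/(-4/3 + 4*P/3) (g(P, r) = (r + P)/(P + (-4 + P)/(-2 + 5)) = (P + r)/(P + (-4 + P)/3) = (P + r)/(P + (-4/3 + P/3)) = (P + r)/(-4/3 + 4*P/3))
(-238 + 185)/(35 + g(15, 18)) = (-238 + 185)/(35 + 3*(15 + 18)/(4*(-1 + 15))) = -53/(35 + (¾)*33/14) = -53/(35 + (¾)*(1/14)*33) = -53/(35 + 99/56) = -53/2059/56 = -53*56/2059 = -2968/2059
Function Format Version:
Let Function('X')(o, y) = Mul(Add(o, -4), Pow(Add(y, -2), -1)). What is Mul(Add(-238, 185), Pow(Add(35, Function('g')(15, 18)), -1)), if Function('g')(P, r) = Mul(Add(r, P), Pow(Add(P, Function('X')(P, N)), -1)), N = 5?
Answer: Rational(-2968, 2059) ≈ -1.4415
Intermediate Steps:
Function('X')(o, y) = Mul(Pow(Add(-2, y), -1), Add(-4, o)) (Function('X')(o, y) = Mul(Add(-4, o), Pow(Add(-2, y), -1)) = Mul(Pow(Add(-2, y), -1), Add(-4, o)))
Function('g')(P, r) = Mul(Pow(Add(Rational(-4, 3), Mul(Rational(4, 3), P)), -1), Add(P, r)) (Function('g')(P, r) = Mul(Add(r, P), Pow(Add(P, Mul(Pow(Add(-2, 5), -1), Add(-4, P))), -1)) = Mul(Add(P, r), Pow(Add(P, Mul(Pow(3, -1), Add(-4, P))), -1)) = Mul(Add(P, r), Pow(Add(P, Mul(Rational(1, 3), Add(-4, P))), -1)) = Mul(Add(P, r), Pow(Add(P, Add(Rational(-4, 3), Mul(Rational(1, 3), P))), -1)) = Mul(Add(P, r), Pow(Add(Rational(-4, 3), Mul(Rational(4, 3), P)), -1)) = Mul(Pow(Add(Rational(-4, 3), Mul(Rational(4, 3), P)), -1), Add(P, r)))
Mul(Add(-238, 185), Pow(Add(35, Function('g')(15, 18)), -1)) = Mul(Add(-238, 185), Pow(Add(35, Mul(Rational(3, 4), Pow(Add(-1, 15), -1), Add(15, 18))), -1)) = Mul(-53, Pow(Add(35, Mul(Rational(3, 4), Pow(14, -1), 33)), -1)) = Mul(-53, Pow(Add(35, Mul(Rational(3, 4), Rational(1, 14), 33)), -1)) = Mul(-53, Pow(Add(35, Rational(99, 56)), -1)) = Mul(-53, Pow(Rational(2059, 56), -1)) = Mul(-53, Rational(56, 2059)) = Rational(-2968, 2059)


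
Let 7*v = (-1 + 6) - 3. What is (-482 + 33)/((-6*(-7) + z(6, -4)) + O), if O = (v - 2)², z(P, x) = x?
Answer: -22001/2006 ≈ -10.968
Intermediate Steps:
v = 2/7 (v = ((-1 + 6) - 3)/7 = (5 - 3)/7 = (⅐)*2 = 2/7 ≈ 0.28571)
O = 144/49 (O = (2/7 - 2)² = (-12/7)² = 144/49 ≈ 2.9388)
(-482 + 33)/((-6*(-7) + z(6, -4)) + O) = (-482 + 33)/((-6*(-7) - 4) + 144/49) = -449/((42 - 4) + 144/49) = -449/(38 + 144/49) = -449/2006/49 = -449*49/2006 = -22001/2006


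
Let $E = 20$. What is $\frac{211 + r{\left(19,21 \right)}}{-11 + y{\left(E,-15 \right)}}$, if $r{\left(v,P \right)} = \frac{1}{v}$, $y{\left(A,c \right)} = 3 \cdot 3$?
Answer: $- \frac{2005}{19} \approx -105.53$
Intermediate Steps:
$y{\left(A,c \right)} = 9$
$\frac{211 + r{\left(19,21 \right)}}{-11 + y{\left(E,-15 \right)}} = \frac{211 + \frac{1}{19}}{-11 + 9} = \frac{211 + \frac{1}{19}}{-2} = \frac{4010}{19} \left(- \frac{1}{2}\right) = - \frac{2005}{19}$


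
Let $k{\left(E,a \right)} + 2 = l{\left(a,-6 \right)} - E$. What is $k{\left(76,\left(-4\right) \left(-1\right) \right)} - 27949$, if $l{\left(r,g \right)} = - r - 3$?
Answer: $-28034$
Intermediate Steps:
$l{\left(r,g \right)} = -3 - r$
$k{\left(E,a \right)} = -5 - E - a$ ($k{\left(E,a \right)} = -2 - \left(3 + E + a\right) = -5 - E - a$)
$k{\left(76,\left(-4\right) \left(-1\right) \right)} - 27949 = \left(-5 - 76 - \left(-4\right) \left(-1\right)\right) - 27949 = \left(-5 - 76 - 4\right) - 27949 = -85 - 27949 = -28034$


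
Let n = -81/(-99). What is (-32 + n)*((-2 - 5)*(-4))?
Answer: -9604/11 ≈ -873.09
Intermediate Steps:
n = 9/11 (n = -81*(-1/99) = 9/11 ≈ 0.81818)
(-32 + n)*((-2 - 5)*(-4)) = (-32 + 9/11)*((-2 - 5)*(-4)) = -(-2401)*(-4)/11 = -343/11*28 = -9604/11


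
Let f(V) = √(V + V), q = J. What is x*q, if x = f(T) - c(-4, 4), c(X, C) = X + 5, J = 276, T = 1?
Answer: -276 + 276*√2 ≈ 114.32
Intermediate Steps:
q = 276
c(X, C) = 5 + X
f(V) = √2*√V (f(V) = √(2*V) = √2*√V)
x = -1 + √2 (x = √2*√1 - (5 - 4) = √2*1 - 1*1 = √2 - 1 = -1 + √2 ≈ 0.41421)
x*q = (-1 + √2)*276 = -276 + 276*√2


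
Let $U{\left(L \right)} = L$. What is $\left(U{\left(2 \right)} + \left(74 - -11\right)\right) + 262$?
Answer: $349$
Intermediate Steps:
$\left(U{\left(2 \right)} + \left(74 - -11\right)\right) + 262 = \left(2 + \left(74 - -11\right)\right) + 262 = \left(2 + \left(74 + 11\right)\right) + 262 = \left(2 + 85\right) + 262 = 87 + 262 = 349$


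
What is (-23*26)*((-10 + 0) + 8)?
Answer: 1196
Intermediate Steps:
(-23*26)*((-10 + 0) + 8) = -598*(-10 + 8) = -598*(-2) = 1196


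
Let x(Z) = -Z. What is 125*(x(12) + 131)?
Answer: 14875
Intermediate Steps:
125*(x(12) + 131) = 125*(-1*12 + 131) = 125*(-12 + 131) = 125*119 = 14875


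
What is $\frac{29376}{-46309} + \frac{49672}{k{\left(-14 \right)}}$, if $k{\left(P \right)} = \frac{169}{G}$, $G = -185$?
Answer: $- \frac{425553184424}{7826221} \approx -54375.0$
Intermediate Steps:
$k{\left(P \right)} = - \frac{169}{185}$ ($k{\left(P \right)} = \frac{169}{-185} = 169 \left(- \frac{1}{185}\right) = - \frac{169}{185}$)
$\frac{29376}{-46309} + \frac{49672}{k{\left(-14 \right)}} = \frac{29376}{-46309} + \frac{49672}{- \frac{169}{185}} = 29376 \left(- \frac{1}{46309}\right) + 49672 \left(- \frac{185}{169}\right) = - \frac{29376}{46309} - \frac{9189320}{169} = - \frac{425553184424}{7826221}$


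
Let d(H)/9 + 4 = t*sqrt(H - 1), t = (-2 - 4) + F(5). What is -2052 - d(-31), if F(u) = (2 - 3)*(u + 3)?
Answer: -2016 + 504*I*sqrt(2) ≈ -2016.0 + 712.76*I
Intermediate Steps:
F(u) = -3 - u (F(u) = -(3 + u) = -3 - u)
t = -14 (t = (-2 - 4) + (-3 - 1*5) = -6 + (-3 - 5) = -6 - 8 = -14)
d(H) = -36 - 126*sqrt(-1 + H) (d(H) = -36 + 9*(-14*sqrt(H - 1)) = -36 + 9*(-14*sqrt(-1 + H)) = -36 - 126*sqrt(-1 + H))
-2052 - d(-31) = -2052 - (-36 - 126*sqrt(-1 - 31)) = -2052 - (-36 - 504*I*sqrt(2)) = -2052 + (36 + 504*I*sqrt(2)) = -2016 + 504*I*sqrt(2)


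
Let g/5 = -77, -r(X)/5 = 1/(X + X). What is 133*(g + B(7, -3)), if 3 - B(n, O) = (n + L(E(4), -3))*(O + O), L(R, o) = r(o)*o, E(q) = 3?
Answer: -47215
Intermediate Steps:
r(X) = -5/(2*X) (r(X) = -5/(X + X) = -5*1/(2*X) = -5/(2*X))
g = -385 (g = 5*(-77) = -385)
L(R, o) = -5/2 (L(R, o) = (-5/(2*o))*o = -5/2)
B(n, O) = 3 - 2*O*(-5/2 + n) (B(n, O) = 3 - (n - 5/2)*(O + O) = 3 - (-5/2 + n)*2*O = 3 - 2*O*(-5/2 + n))
133*(g + B(7, -3)) = 133*(-385 + (3 + 5*(-3) - 2*(-3)*7)) = 133*(-385 + (3 - 15 + 42)) = 133*(-385 + 30) = 133*(-355) = -47215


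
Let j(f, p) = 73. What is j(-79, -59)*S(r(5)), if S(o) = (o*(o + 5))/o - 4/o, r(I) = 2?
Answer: 365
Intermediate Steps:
S(o) = 5 + o - 4/o (S(o) = (o*(5 + o))/o - 4/o = (5 + o) - 4/o = 5 + o - 4/o)
j(-79, -59)*S(r(5)) = 73*(5 + 2 - 4/2) = 73*(5 + 2 - 4*½) = 73*(5 + 2 - 2) = 73*5 = 365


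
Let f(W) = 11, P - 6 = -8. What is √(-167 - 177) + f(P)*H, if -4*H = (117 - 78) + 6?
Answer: -495/4 + 2*I*√86 ≈ -123.75 + 18.547*I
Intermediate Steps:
P = -2 (P = 6 - 8 = -2)
H = -45/4 (H = -((117 - 78) + 6)/4 = -(39 + 6)/4 = -¼*45 = -45/4 ≈ -11.250)
√(-167 - 177) + f(P)*H = √(-167 - 177) + 11*(-45/4) = √(-344) - 495/4 = 2*I*√86 - 495/4 = -495/4 + 2*I*√86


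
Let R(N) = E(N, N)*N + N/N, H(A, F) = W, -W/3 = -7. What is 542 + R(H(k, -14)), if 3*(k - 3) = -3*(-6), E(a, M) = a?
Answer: 984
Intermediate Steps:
W = 21 (W = -3*(-7) = 21)
k = 9 (k = 3 + (-3*(-6))/3 = 3 + (⅓)*18 = 3 + 6 = 9)
H(A, F) = 21
R(N) = 1 + N² (R(N) = N*N + N/N = N² + 1 = 1 + N²)
542 + R(H(k, -14)) = 542 + (1 + 21²) = 542 + (1 + 441) = 542 + 442 = 984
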